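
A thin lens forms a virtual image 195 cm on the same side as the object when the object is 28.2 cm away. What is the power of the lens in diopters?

P = +3.03 D

Virtual image ⇒ d_i = −195 cm.
1/f = 1/d_o + 1/d_i = 1/(28.2) + 1/(-195) = 0.03033 cm⁻¹.
f = 32.97 cm = 0.3297 m, so P = 1/f = +3.03 D.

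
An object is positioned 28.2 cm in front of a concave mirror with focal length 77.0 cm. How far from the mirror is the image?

44.5 cm

Mirror equation: 1/d_i = 1/f − 1/d_o = 1/(77.00) − 1/(28.2) = 0.01299 − 0.03546 = -0.02247, so d_i = -44.5 cm.
The image is virtual, upright and enlarged, behind the mirror.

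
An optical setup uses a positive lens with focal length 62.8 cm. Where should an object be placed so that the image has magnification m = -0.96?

128 cm

m = −d_i/d_o ⇒ d_i = −m·d_o.
1/f = 1/d_o + 1/d_i = 1/d_o − 1/(m·d_o) = (1 − 1/m)/d_o, so d_o = f(1 − 1/m) = (62.80)(1 − 1/(-0.96)) = 128 cm.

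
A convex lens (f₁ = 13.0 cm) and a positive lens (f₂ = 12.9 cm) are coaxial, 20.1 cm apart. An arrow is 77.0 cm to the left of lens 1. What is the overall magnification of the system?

m = -0.310

Lens 1: 1/d_i1 = 1/(13.0) − 1/(77.0) = 0.06394, so d_i1 = 15.64 cm; m₁ = −d_i1/d_o1 = -0.2031.
d_o2 = 20.1 − (15.64) = 4.460 cm.
Lens 2: 1/d_i2 = 1/(12.9) − 1/(4.460) = -0.1467, so d_i2 = -6.817 cm; m₂ = −d_i2/d_o2 = +1.528.
m = m₁·m₂ = (-0.2031)(+1.528) = -0.310.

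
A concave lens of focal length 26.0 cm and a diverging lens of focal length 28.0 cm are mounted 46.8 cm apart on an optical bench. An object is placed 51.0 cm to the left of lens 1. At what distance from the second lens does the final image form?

Lens 1 is diverging, so f₁ = −26.0 cm.
Lens 1: 1/d_i1 = 1/f₁ − 1/d_o1 = 1/(-26.0) − 1/(51.0) = -0.05807, so d_i1 = -17.22 cm.
The intermediate image is 17.22 cm to the left of lens 1 (virtual), which is 46.8 − (-17.22) = 64.02 cm to the left of lens 2, so d_o2 = +64.02 cm.
Lens 2 is diverging, so f₂ = −28.0 cm.
Lens 2: 1/d_i2 = 1/f₂ − 1/d_o2 = 1/(-28.0) − 1/(64.02) = -0.05133, so d_i2 = -19.5 cm.
The final image is virtual, 19.5 cm to the left of lens 2 (overall magnification ≈ 0.10).

19.5 cm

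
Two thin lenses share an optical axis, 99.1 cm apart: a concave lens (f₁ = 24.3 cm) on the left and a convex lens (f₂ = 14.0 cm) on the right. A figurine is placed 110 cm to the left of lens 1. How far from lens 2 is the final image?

15.9 cm

Lens 1 is diverging, so f₁ = −24.3 cm.
Lens 1: 1/d_i1 = 1/f₁ − 1/d_o1 = 1/(-24.3) − 1/(110) = -0.05024, so d_i1 = -19.90 cm.
The intermediate image is 19.90 cm to the left of lens 1 (virtual), which is 99.1 − (-19.90) = 119.0 cm to the left of lens 2, so d_o2 = +119.0 cm.
Lens 2: 1/d_i2 = 1/f₂ − 1/d_o2 = 1/(14.0) − 1/(119.0) = 0.06303, so d_i2 = 15.9 cm.
The final image is real, 15.9 cm to the right of lens 2 (overall magnification ≈ -0.024).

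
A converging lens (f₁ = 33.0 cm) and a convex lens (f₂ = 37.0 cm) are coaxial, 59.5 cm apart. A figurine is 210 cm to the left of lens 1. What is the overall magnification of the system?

m = -0.414

Lens 1: 1/d_i1 = 1/(33.0) − 1/(210) = 0.02554, so d_i1 = 39.15 cm; m₁ = −d_i1/d_o1 = -0.1864.
d_o2 = 59.5 − (39.15) = 20.35 cm.
Lens 2: 1/d_i2 = 1/(37.0) − 1/(20.35) = -0.02211, so d_i2 = -45.22 cm; m₂ = −d_i2/d_o2 = +2.222.
m = m₁·m₂ = (-0.1864)(+2.222) = -0.414.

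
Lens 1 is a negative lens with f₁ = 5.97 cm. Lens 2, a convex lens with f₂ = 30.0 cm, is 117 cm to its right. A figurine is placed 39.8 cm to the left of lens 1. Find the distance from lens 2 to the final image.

39.8 cm

Lens 1 is diverging, so f₁ = −5.97 cm.
Lens 1: 1/d_i1 = 1/f₁ − 1/d_o1 = 1/(-5.97) − 1/(39.8) = -0.1926, so d_i1 = -5.191 cm.
The intermediate image is 5.191 cm to the left of lens 1 (virtual), which is 117 − (-5.191) = 122.2 cm to the left of lens 2, so d_o2 = +122.2 cm.
Lens 2: 1/d_i2 = 1/f₂ − 1/d_o2 = 1/(30.0) − 1/(122.2) = 0.02515, so d_i2 = 39.8 cm.
The final image is real, 39.8 cm to the right of lens 2 (overall magnification ≈ -0.042).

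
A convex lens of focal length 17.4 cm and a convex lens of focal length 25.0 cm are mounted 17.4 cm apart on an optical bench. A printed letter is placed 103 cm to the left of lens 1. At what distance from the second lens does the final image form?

3.10 cm

Lens 1: 1/d_i1 = 1/f₁ − 1/d_o1 = 1/(17.4) − 1/(103) = 0.04776, so d_i1 = 20.94 cm.
The intermediate image is 20.94 cm to the right of lens 1, which lies 3.540 cm to the right of lens 2 — a virtual object — so d_o2 = −3.540 cm.
Lens 2: 1/d_i2 = 1/f₂ − 1/d_o2 = 1/(25.0) − 1/(-3.540) = 0.3225, so d_i2 = 3.10 cm.
The final image is real, 3.10 cm to the right of lens 2 (overall magnification ≈ -0.18).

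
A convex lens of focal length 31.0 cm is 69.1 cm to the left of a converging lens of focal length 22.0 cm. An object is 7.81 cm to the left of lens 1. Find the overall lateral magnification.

Lens 1: 1/d_i1 = 1/(31.0) − 1/(7.81) = -0.09578, so d_i1 = -10.44 cm; m₁ = −d_i1/d_o1 = +1.337.
d_o2 = 69.1 − (-10.44) = 79.54 cm.
Lens 2: 1/d_i2 = 1/(22.0) − 1/(79.54) = 0.03288, so d_i2 = 30.41 cm; m₂ = −d_i2/d_o2 = -0.3823.
m = m₁·m₂ = (+1.337)(-0.3823) = -0.511.

m = -0.511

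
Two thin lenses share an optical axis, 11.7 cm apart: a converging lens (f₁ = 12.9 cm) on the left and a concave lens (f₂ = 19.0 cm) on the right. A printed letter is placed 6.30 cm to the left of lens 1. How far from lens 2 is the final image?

10.6 cm

Lens 1: 1/d_i1 = 1/f₁ − 1/d_o1 = 1/(12.9) − 1/(6.30) = -0.08121, so d_i1 = -12.31 cm.
The intermediate image is 12.31 cm to the left of lens 1 (virtual), which is 11.7 − (-12.31) = 24.01 cm to the left of lens 2, so d_o2 = +24.01 cm.
Lens 2 is diverging, so f₂ = −19.0 cm.
Lens 2: 1/d_i2 = 1/f₂ − 1/d_o2 = 1/(-19.0) − 1/(24.01) = -0.09428, so d_i2 = -10.6 cm.
The final image is virtual, 10.6 cm to the left of lens 2 (overall magnification ≈ 0.86).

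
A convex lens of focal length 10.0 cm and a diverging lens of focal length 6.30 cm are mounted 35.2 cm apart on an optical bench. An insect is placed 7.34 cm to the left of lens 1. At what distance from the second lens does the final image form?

5.73 cm

Lens 1: 1/d_i1 = 1/f₁ − 1/d_o1 = 1/(10.0) − 1/(7.34) = -0.03624, so d_i1 = -27.59 cm.
The intermediate image is 27.59 cm to the left of lens 1 (virtual), which is 35.2 − (-27.59) = 62.79 cm to the left of lens 2, so d_o2 = +62.79 cm.
Lens 2 is diverging, so f₂ = −6.30 cm.
Lens 2: 1/d_i2 = 1/f₂ − 1/d_o2 = 1/(-6.30) − 1/(62.79) = -0.1747, so d_i2 = -5.73 cm.
The final image is virtual, 5.73 cm to the left of lens 2 (overall magnification ≈ 0.34).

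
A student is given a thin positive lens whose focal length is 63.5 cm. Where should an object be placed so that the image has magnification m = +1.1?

m = −d_i/d_o ⇒ d_i = −m·d_o.
1/f = 1/d_o + 1/d_i = 1/d_o − 1/(m·d_o) = (1 − 1/m)/d_o, so d_o = f(1 − 1/m) = (63.50)(1 − 1/(+1.1)) = 5.77 cm.

5.77 cm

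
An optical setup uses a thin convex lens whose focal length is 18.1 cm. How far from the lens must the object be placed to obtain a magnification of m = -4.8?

m = −d_i/d_o ⇒ d_i = −m·d_o.
1/f = 1/d_o + 1/d_i = 1/d_o − 1/(m·d_o) = (1 − 1/m)/d_o, so d_o = f(1 − 1/m) = (18.10)(1 − 1/(-4.8)) = 21.9 cm.

21.9 cm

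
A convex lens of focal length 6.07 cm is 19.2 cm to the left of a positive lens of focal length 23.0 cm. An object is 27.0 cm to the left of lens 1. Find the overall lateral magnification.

m = -0.574

Lens 1: 1/d_i1 = 1/(6.07) − 1/(27.0) = 0.1277, so d_i1 = 7.830 cm; m₁ = −d_i1/d_o1 = -0.2900.
d_o2 = 19.2 − (7.830) = 11.37 cm.
Lens 2: 1/d_i2 = 1/(23.0) − 1/(11.37) = -0.04447, so d_i2 = -22.49 cm; m₂ = −d_i2/d_o2 = +1.978.
m = m₁·m₂ = (-0.2900)(+1.978) = -0.574.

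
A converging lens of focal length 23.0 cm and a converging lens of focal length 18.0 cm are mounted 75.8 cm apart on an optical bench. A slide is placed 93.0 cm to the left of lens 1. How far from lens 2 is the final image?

Lens 1: 1/d_i1 = 1/f₁ − 1/d_o1 = 1/(23.0) − 1/(93.0) = 0.03273, so d_i1 = 30.56 cm.
The intermediate image is 30.56 cm to the right of lens 1, which is 75.8 − (30.56) = 45.24 cm to the left of lens 2, so d_o2 = +45.24 cm.
Lens 2: 1/d_i2 = 1/f₂ − 1/d_o2 = 1/(18.0) − 1/(45.24) = 0.03345, so d_i2 = 29.9 cm.
The final image is real, 29.9 cm to the right of lens 2 (overall magnification ≈ 0.22).

29.9 cm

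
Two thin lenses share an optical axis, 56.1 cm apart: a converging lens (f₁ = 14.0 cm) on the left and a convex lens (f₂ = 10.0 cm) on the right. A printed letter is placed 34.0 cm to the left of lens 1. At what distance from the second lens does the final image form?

14.5 cm

Lens 1: 1/d_i1 = 1/f₁ − 1/d_o1 = 1/(14.0) − 1/(34.0) = 0.04202, so d_i1 = 23.80 cm.
The intermediate image is 23.80 cm to the right of lens 1, which is 56.1 − (23.80) = 32.30 cm to the left of lens 2, so d_o2 = +32.30 cm.
Lens 2: 1/d_i2 = 1/f₂ − 1/d_o2 = 1/(10.0) − 1/(32.30) = 0.06904, so d_i2 = 14.5 cm.
The final image is real, 14.5 cm to the right of lens 2 (overall magnification ≈ 0.31).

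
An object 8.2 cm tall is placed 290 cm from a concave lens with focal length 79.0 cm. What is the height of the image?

1.76 cm

For a concave lens, f = -79.0 cm.
1/d_i = 1/f − 1/d_o = 1/(-79.00) − 1/(290) = -0.01611, so d_i = -62.09 cm.
m = −d_i/d_o = +0.2141.
|h_i| = |m|·h_o = 0.2141 × 8.2 = 1.76 cm. The image is virtual, upright and reduced, on the same side as the object.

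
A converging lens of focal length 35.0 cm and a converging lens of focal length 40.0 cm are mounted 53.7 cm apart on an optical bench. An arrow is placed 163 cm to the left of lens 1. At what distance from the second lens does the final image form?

11.8 cm

Lens 1: 1/d_i1 = 1/f₁ − 1/d_o1 = 1/(35.0) − 1/(163) = 0.02244, so d_i1 = 44.57 cm.
The intermediate image is 44.57 cm to the right of lens 1, which is 53.7 − (44.57) = 9.130 cm to the left of lens 2, so d_o2 = +9.130 cm.
Lens 2: 1/d_i2 = 1/f₂ − 1/d_o2 = 1/(40.0) − 1/(9.130) = -0.08453, so d_i2 = -11.8 cm.
The final image is virtual, 11.8 cm to the left of lens 2 (overall magnification ≈ -0.35).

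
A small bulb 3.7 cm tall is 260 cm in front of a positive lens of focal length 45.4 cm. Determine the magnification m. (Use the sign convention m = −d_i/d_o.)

m = -0.212

1/d_i = 1/f − 1/d_o = 1/(45.40) − 1/(260) = 0.01818, so d_i = 55.00 cm.
m = −d_i/d_o = −(55.00)/(260) = -0.212.
The image is real, inverted and reduced, on the far side of the lens.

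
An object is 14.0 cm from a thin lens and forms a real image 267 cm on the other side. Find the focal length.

f = 13.3 cm (converging)

Real image ⇒ d_i = +267 cm.
1/f = 1/d_o + 1/d_i = 1/(14.0) + 1/(267) = 0.07517, so f = 13.3 cm.
Since f is positive, the thin lens is converging.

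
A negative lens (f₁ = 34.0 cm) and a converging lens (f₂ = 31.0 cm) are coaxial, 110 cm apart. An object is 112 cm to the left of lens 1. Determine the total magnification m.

m = -0.0687

f₁ = −34.0 cm (diverging).
Lens 1: 1/d_i1 = 1/(-34.0) − 1/(112) = -0.03834, so d_i1 = -26.08 cm; m₁ = −d_i1/d_o1 = +0.2329.
d_o2 = 110 − (-26.08) = 136.1 cm.
Lens 2: 1/d_i2 = 1/(31.0) − 1/(136.1) = 0.02491, so d_i2 = 40.14 cm; m₂ = −d_i2/d_o2 = -0.2950.
m = m₁·m₂ = (+0.2329)(-0.2950) = -0.0687.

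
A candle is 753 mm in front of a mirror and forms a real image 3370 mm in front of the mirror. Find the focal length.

f = 615 mm (concave)

Real image ⇒ d_i = +3370 mm.
1/f = 1/d_o + 1/d_i = 1/(753) + 1/(3370) = 0.001625, so f = 615 mm.
Since f is positive, the mirror is concave.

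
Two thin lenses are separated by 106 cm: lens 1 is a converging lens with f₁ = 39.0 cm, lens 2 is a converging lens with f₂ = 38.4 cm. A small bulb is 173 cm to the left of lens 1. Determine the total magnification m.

m = +0.648

Lens 1: 1/d_i1 = 1/(39.0) − 1/(173) = 0.01986, so d_i1 = 50.35 cm; m₁ = −d_i1/d_o1 = -0.2910.
d_o2 = 106 − (50.35) = 55.65 cm.
Lens 2: 1/d_i2 = 1/(38.4) − 1/(55.65) = 0.008072, so d_i2 = 123.9 cm; m₂ = −d_i2/d_o2 = -2.226.
m = m₁·m₂ = (-0.2910)(-2.226) = +0.648.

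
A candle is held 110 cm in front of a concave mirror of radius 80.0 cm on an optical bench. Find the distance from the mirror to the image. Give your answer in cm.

62.9 cm

f = R/2 = 80.0/2 = 40.00 cm.
Mirror equation: 1/q = 1/f − 1/p = 1/(40.00) − 1/(110) = 0.02500 − 0.009091 = 0.01591, so q = 62.9 cm.
The image is real, inverted and reduced, in front of the mirror.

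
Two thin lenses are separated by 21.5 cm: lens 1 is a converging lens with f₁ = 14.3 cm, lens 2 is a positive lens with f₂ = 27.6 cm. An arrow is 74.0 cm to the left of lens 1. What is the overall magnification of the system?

m = -0.277

Lens 1: 1/d_i1 = 1/(14.3) − 1/(74.0) = 0.05642, so d_i1 = 17.73 cm; m₁ = −d_i1/d_o1 = -0.2396.
d_o2 = 21.5 − (17.73) = 3.770 cm.
Lens 2: 1/d_i2 = 1/(27.6) − 1/(3.770) = -0.2290, so d_i2 = -4.366 cm; m₂ = −d_i2/d_o2 = +1.158.
m = m₁·m₂ = (-0.2396)(+1.158) = -0.277.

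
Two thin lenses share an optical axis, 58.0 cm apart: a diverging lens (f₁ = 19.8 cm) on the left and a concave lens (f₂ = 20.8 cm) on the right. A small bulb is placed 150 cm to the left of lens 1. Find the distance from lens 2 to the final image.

Lens 1 is diverging, so f₁ = −19.8 cm.
Lens 1: 1/d_i1 = 1/f₁ − 1/d_o1 = 1/(-19.8) − 1/(150) = -0.05717, so d_i1 = -17.49 cm.
The intermediate image is 17.49 cm to the left of lens 1 (virtual), which is 58.0 − (-17.49) = 75.49 cm to the left of lens 2, so d_o2 = +75.49 cm.
Lens 2 is diverging, so f₂ = −20.8 cm.
Lens 2: 1/d_i2 = 1/f₂ − 1/d_o2 = 1/(-20.8) − 1/(75.49) = -0.06132, so d_i2 = -16.3 cm.
The final image is virtual, 16.3 cm to the left of lens 2 (overall magnification ≈ 0.025).

16.3 cm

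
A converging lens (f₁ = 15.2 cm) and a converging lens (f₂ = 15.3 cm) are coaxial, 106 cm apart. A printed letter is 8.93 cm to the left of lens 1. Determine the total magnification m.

Lens 1: 1/d_i1 = 1/(15.2) − 1/(8.93) = -0.04619, so d_i1 = -21.65 cm; m₁ = −d_i1/d_o1 = +2.424.
d_o2 = 106 − (-21.65) = 127.7 cm.
Lens 2: 1/d_i2 = 1/(15.3) − 1/(127.7) = 0.05753, so d_i2 = 17.38 cm; m₂ = −d_i2/d_o2 = -0.1361.
m = m₁·m₂ = (+2.424)(-0.1361) = -0.330.

m = -0.330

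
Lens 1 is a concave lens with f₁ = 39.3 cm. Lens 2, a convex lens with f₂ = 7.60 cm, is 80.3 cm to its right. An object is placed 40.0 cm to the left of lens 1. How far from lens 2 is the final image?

8.22 cm

Lens 1 is diverging, so f₁ = −39.3 cm.
Lens 1: 1/d_i1 = 1/f₁ − 1/d_o1 = 1/(-39.3) − 1/(40.0) = -0.05045, so d_i1 = -19.82 cm.
The intermediate image is 19.82 cm to the left of lens 1 (virtual), which is 80.3 − (-19.82) = 100.1 cm to the left of lens 2, so d_o2 = +100.1 cm.
Lens 2: 1/d_i2 = 1/f₂ − 1/d_o2 = 1/(7.60) − 1/(100.1) = 0.1216, so d_i2 = 8.22 cm.
The final image is real, 8.22 cm to the right of lens 2 (overall magnification ≈ -0.041).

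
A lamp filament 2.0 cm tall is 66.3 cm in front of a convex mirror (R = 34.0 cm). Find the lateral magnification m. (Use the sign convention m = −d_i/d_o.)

m = +0.204

f = R/2 = 34.0/2 = 17.00 cm; for a convex mirror, f = -17.00 cm.
1/d_i = 1/f − 1/d_o = 1/(-17.00) − 1/(66.3) = -0.07391, so d_i = -13.53 cm.
m = −d_i/d_o = −(-13.53)/(66.3) = +0.204.
The image is virtual, upright and reduced, behind the mirror.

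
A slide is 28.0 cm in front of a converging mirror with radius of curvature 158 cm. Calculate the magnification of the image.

f = R/2 = 158/2 = 79.00 cm.
1/d_i = 1/f − 1/d_o = 1/(79.00) − 1/(28.0) = -0.02306, so d_i = -43.37 cm.
m = −d_i/d_o = −(-43.37)/(28.0) = +1.55.
The image is virtual, upright and enlarged, behind the mirror.

m = +1.55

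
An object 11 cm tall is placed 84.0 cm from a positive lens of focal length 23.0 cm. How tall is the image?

1/d_i = 1/f − 1/d_o = 1/(23.00) − 1/(84.0) = 0.03157, so d_i = 31.67 cm.
m = −d_i/d_o = -0.3770.
|h_i| = |m|·h_o = 0.3770 × 11 = 4.15 cm. The image is real, inverted and reduced, on the far side of the lens.

4.15 cm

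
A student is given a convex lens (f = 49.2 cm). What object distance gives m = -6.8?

m = −d_i/d_o ⇒ d_i = −m·d_o.
1/f = 1/d_o + 1/d_i = 1/d_o − 1/(m·d_o) = (1 − 1/m)/d_o, so d_o = f(1 − 1/m) = (49.20)(1 − 1/(-6.8)) = 56.4 cm.

56.4 cm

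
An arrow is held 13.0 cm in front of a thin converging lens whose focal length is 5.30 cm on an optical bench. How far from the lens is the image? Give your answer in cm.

Thin-lens equation: 1/d_i = 1/f − 1/d_o = 1/(5.300) − 1/(13.0) = 0.1887 − 0.07692 = 0.1118, so d_i = 8.95 cm.
The image is real, inverted and reduced, on the far side of the lens.

8.95 cm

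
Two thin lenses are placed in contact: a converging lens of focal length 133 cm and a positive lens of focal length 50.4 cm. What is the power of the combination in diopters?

P₁ = 1/f₁ = 1/(1.33 m) = +0.7519 D; P₂ = 1/f₂ = 1/(0.504 m) = +1.984 D.
For thin lenses in contact, P = P₁ + P₂ = (+0.7519) + (+1.984) = +2.74 D.

P = +2.74 D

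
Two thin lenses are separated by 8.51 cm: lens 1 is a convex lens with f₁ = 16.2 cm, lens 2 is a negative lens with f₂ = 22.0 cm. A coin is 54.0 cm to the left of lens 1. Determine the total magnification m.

Lens 1: 1/d_i1 = 1/(16.2) − 1/(54.0) = 0.04321, so d_i1 = 23.14 cm; m₁ = −d_i1/d_o1 = -0.4285.
d_o2 = 8.51 − (23.14) = -14.63 cm (virtual object).
f₂ = −22.0 cm (diverging).
Lens 2: 1/d_i2 = 1/(-22.0) − 1/(-14.63) = 0.02290, so d_i2 = 43.67 cm; m₂ = −d_i2/d_o2 = +2.985.
m = m₁·m₂ = (-0.4285)(+2.985) = -1.28.

m = -1.28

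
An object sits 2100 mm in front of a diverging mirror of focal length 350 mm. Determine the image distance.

300 mm

For a diverging mirror, f = -350 mm.
Mirror equation: 1/v = 1/f − 1/u = 1/(-350.0) − 1/(2100) = -0.002857 − 0.0004762 = -0.003333, so v = -300 mm.
The image is virtual, upright and reduced, behind the mirror.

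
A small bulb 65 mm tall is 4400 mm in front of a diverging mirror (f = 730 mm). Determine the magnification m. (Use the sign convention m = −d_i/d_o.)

For a diverging mirror, f = -730 mm.
1/d_i = 1/f − 1/d_o = 1/(-730.0) − 1/(4400) = -0.001597, so d_i = -626.1 mm.
m = −d_i/d_o = −(-626.1)/(4400) = +0.142.
The image is virtual, upright and reduced, behind the mirror.

m = +0.142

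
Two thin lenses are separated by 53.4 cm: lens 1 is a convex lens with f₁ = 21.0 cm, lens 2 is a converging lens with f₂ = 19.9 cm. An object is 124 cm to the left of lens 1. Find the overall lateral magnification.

Lens 1: 1/d_i1 = 1/(21.0) − 1/(124) = 0.03955, so d_i1 = 25.28 cm; m₁ = −d_i1/d_o1 = -0.2039.
d_o2 = 53.4 − (25.28) = 28.12 cm.
Lens 2: 1/d_i2 = 1/(19.9) − 1/(28.12) = 0.01469, so d_i2 = 68.08 cm; m₂ = −d_i2/d_o2 = -2.421.
m = m₁·m₂ = (-0.2039)(-2.421) = +0.494.

m = +0.494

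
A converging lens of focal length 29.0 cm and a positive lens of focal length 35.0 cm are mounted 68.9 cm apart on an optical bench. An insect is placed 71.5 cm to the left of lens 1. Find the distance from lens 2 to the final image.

Lens 1: 1/d_i1 = 1/f₁ − 1/d_o1 = 1/(29.0) − 1/(71.5) = 0.02050, so d_i1 = 48.79 cm.
The intermediate image is 48.79 cm to the right of lens 1, which is 68.9 − (48.79) = 20.11 cm to the left of lens 2, so d_o2 = +20.11 cm.
Lens 2: 1/d_i2 = 1/f₂ − 1/d_o2 = 1/(35.0) − 1/(20.11) = -0.02116, so d_i2 = -47.3 cm.
The final image is virtual, 47.3 cm to the left of lens 2 (overall magnification ≈ -1.6).

47.3 cm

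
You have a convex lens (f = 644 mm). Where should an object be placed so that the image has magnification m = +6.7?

m = −d_i/d_o ⇒ d_i = −m·d_o.
1/f = 1/d_o + 1/d_i = 1/d_o − 1/(m·d_o) = (1 − 1/m)/d_o, so d_o = f(1 − 1/m) = (644.0)(1 − 1/(+6.7)) = 548 mm.

548 mm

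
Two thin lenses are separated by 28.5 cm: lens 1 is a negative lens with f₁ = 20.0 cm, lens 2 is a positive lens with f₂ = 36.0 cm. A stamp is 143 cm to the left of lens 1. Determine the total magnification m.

f₁ = −20.0 cm (diverging).
Lens 1: 1/d_i1 = 1/(-20.0) − 1/(143) = -0.05699, so d_i1 = -17.55 cm; m₁ = −d_i1/d_o1 = +0.1227.
d_o2 = 28.5 − (-17.55) = 46.05 cm.
Lens 2: 1/d_i2 = 1/(36.0) − 1/(46.05) = 0.006062, so d_i2 = 165.0 cm; m₂ = −d_i2/d_o2 = -3.582.
m = m₁·m₂ = (+0.1227)(-3.582) = -0.440.

m = -0.440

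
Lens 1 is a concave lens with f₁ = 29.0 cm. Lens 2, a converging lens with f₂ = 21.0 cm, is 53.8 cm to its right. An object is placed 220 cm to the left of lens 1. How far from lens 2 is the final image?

28.5 cm

Lens 1 is diverging, so f₁ = −29.0 cm.
Lens 1: 1/d_i1 = 1/f₁ − 1/d_o1 = 1/(-29.0) − 1/(220) = -0.03903, so d_i1 = -25.62 cm.
The intermediate image is 25.62 cm to the left of lens 1 (virtual), which is 53.8 − (-25.62) = 79.42 cm to the left of lens 2, so d_o2 = +79.42 cm.
Lens 2: 1/d_i2 = 1/f₂ − 1/d_o2 = 1/(21.0) − 1/(79.42) = 0.03503, so d_i2 = 28.5 cm.
The final image is real, 28.5 cm to the right of lens 2 (overall magnification ≈ -0.042).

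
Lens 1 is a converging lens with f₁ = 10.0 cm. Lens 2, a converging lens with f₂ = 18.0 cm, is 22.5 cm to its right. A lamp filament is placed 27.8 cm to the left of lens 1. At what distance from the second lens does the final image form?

11.1 cm

Lens 1: 1/d_i1 = 1/f₁ − 1/d_o1 = 1/(10.0) − 1/(27.8) = 0.06403, so d_i1 = 15.62 cm.
The intermediate image is 15.62 cm to the right of lens 1, which is 22.5 − (15.62) = 6.880 cm to the left of lens 2, so d_o2 = +6.880 cm.
Lens 2: 1/d_i2 = 1/f₂ − 1/d_o2 = 1/(18.0) − 1/(6.880) = -0.08979, so d_i2 = -11.1 cm.
The final image is virtual, 11.1 cm to the left of lens 2 (overall magnification ≈ -0.91).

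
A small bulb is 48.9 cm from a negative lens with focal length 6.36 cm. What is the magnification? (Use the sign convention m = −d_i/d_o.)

m = +0.115

For a negative lens, f = -6.36 cm.
1/d_i = 1/f − 1/d_o = 1/(-6.360) − 1/(48.9) = -0.1777, so d_i = -5.628 cm.
m = −d_i/d_o = −(-5.628)/(48.9) = +0.115.
The image is virtual, upright and reduced, on the same side as the object.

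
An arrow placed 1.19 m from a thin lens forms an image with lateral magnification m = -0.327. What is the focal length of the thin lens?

m = −d_i/d_o ⇒ d_i = −m·d_o = −(-0.327)·(1.19) = 0.3891 m.
1/f = 1/d_o + 1/d_i = 1/(1.19) + 1/(0.3891) = 3.410, so f = 0.293 m.
Since f is positive, the thin lens is converging.

f = 0.293 m (converging)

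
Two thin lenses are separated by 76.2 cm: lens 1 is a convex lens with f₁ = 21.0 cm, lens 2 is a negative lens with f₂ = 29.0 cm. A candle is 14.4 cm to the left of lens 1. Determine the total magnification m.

Lens 1: 1/d_i1 = 1/(21.0) − 1/(14.4) = -0.02183, so d_i1 = -45.82 cm; m₁ = −d_i1/d_o1 = +3.182.
d_o2 = 76.2 − (-45.82) = 122.0 cm.
f₂ = −29.0 cm (diverging).
Lens 2: 1/d_i2 = 1/(-29.0) − 1/(122.0) = -0.04268, so d_i2 = -23.43 cm; m₂ = −d_i2/d_o2 = +0.1921.
m = m₁·m₂ = (+3.182)(+0.1921) = +0.611.

m = +0.611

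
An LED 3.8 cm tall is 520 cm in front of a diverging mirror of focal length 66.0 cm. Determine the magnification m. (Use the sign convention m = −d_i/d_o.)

m = +0.113

For a diverging mirror, f = -66.0 cm.
1/d_i = 1/f − 1/d_o = 1/(-66.00) − 1/(520) = -0.01707, so d_i = -58.57 cm.
m = −d_i/d_o = −(-58.57)/(520) = +0.113.
The image is virtual, upright and reduced, behind the mirror.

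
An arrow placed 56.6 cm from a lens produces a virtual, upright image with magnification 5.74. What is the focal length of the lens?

f = 68.5 cm (converging)

m = −d_i/d_o ⇒ d_i = −m·d_o = −(+5.74)·(56.6) = -324.9 cm.
1/f = 1/d_o + 1/d_i = 1/(56.6) + 1/(-324.9) = 0.01459, so f = 68.5 cm.
Since f is positive, the lens is converging.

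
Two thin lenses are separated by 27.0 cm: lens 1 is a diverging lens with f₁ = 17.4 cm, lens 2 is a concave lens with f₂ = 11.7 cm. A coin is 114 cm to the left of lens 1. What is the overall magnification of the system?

f₁ = −17.4 cm (diverging).
Lens 1: 1/d_i1 = 1/(-17.4) − 1/(114) = -0.06624, so d_i1 = -15.10 cm; m₁ = −d_i1/d_o1 = +0.1325.
d_o2 = 27.0 − (-15.10) = 42.10 cm.
f₂ = −11.7 cm (diverging).
Lens 2: 1/d_i2 = 1/(-11.7) − 1/(42.10) = -0.1092, so d_i2 = -9.156 cm; m₂ = −d_i2/d_o2 = +0.2175.
m = m₁·m₂ = (+0.1325)(+0.2175) = +0.0288.

m = +0.0288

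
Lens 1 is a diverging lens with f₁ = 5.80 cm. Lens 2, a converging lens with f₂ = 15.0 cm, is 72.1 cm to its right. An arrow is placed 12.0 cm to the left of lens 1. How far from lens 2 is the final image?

Lens 1 is diverging, so f₁ = −5.80 cm.
Lens 1: 1/d_i1 = 1/f₁ − 1/d_o1 = 1/(-5.80) − 1/(12.0) = -0.2557, so d_i1 = -3.910 cm.
The intermediate image is 3.910 cm to the left of lens 1 (virtual), which is 72.1 − (-3.910) = 76.01 cm to the left of lens 2, so d_o2 = +76.01 cm.
Lens 2: 1/d_i2 = 1/f₂ − 1/d_o2 = 1/(15.0) − 1/(76.01) = 0.05351, so d_i2 = 18.7 cm.
The final image is real, 18.7 cm to the right of lens 2 (overall magnification ≈ -0.080).

18.7 cm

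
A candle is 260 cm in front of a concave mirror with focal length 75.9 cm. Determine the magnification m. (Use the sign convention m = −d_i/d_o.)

m = -0.412

1/d_i = 1/f − 1/d_o = 1/(75.90) − 1/(260) = 0.009329, so d_i = 107.2 cm.
m = −d_i/d_o = −(107.2)/(260) = -0.412.
The image is real, inverted and reduced, in front of the mirror.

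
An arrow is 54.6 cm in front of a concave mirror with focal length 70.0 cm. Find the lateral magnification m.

1/d_i = 1/f − 1/d_o = 1/(70.00) − 1/(54.6) = -0.004029, so d_i = -248.2 cm.
m = −d_i/d_o = −(-248.2)/(54.6) = +4.55.
The image is virtual, upright and enlarged, behind the mirror.

m = +4.55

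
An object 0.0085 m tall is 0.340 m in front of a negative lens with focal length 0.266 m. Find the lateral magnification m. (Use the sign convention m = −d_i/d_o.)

m = +0.439

For a negative lens, f = -0.266 m.
1/d_i = 1/f − 1/d_o = 1/(-0.2660) − 1/(0.340) = -6.701, so d_i = -0.1492 m.
m = −d_i/d_o = −(-0.1492)/(0.340) = +0.439.
The image is virtual, upright and reduced, on the same side as the object.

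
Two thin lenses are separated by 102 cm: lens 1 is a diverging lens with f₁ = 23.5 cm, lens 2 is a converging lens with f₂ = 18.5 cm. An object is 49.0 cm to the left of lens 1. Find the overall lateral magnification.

f₁ = −23.5 cm (diverging).
Lens 1: 1/d_i1 = 1/(-23.5) − 1/(49.0) = -0.06296, so d_i1 = -15.88 cm; m₁ = −d_i1/d_o1 = +0.3241.
d_o2 = 102 − (-15.88) = 117.9 cm.
Lens 2: 1/d_i2 = 1/(18.5) − 1/(117.9) = 0.04557, so d_i2 = 21.94 cm; m₂ = −d_i2/d_o2 = -0.1861.
m = m₁·m₂ = (+0.3241)(-0.1861) = -0.0603.

m = -0.0603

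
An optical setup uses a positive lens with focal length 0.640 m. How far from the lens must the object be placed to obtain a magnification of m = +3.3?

0.446 m

m = −d_i/d_o ⇒ d_i = −m·d_o.
1/f = 1/d_o + 1/d_i = 1/d_o − 1/(m·d_o) = (1 − 1/m)/d_o, so d_o = f(1 − 1/m) = (0.6400)(1 − 1/(+3.3)) = 0.446 m.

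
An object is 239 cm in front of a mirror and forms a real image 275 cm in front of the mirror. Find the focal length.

f = 128 cm (concave)

Real image ⇒ d_i = +275 cm.
1/f = 1/d_o + 1/d_i = 1/(239) + 1/(275) = 0.007820, so f = 128 cm.
Since f is positive, the mirror is concave.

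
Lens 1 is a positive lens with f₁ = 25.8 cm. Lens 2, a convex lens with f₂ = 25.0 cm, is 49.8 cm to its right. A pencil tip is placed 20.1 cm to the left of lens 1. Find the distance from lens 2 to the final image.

Lens 1: 1/d_i1 = 1/f₁ − 1/d_o1 = 1/(25.8) − 1/(20.1) = -0.01099, so d_i1 = -90.98 cm.
The intermediate image is 90.98 cm to the left of lens 1 (virtual), which is 49.8 − (-90.98) = 140.8 cm to the left of lens 2, so d_o2 = +140.8 cm.
Lens 2: 1/d_i2 = 1/f₂ − 1/d_o2 = 1/(25.0) − 1/(140.8) = 0.03290, so d_i2 = 30.4 cm.
The final image is real, 30.4 cm to the right of lens 2 (overall magnification ≈ -0.98).

30.4 cm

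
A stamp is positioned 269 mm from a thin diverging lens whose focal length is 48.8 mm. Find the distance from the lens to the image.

41.3 mm

For a diverging lens, f = -48.8 mm.
Thin-lens equation: 1/d_i = 1/f − 1/d_o = 1/(-48.80) − 1/(269) = -0.02049 − 0.003717 = -0.02421, so d_i = -41.3 mm.
The image is virtual, upright and reduced, on the same side as the object.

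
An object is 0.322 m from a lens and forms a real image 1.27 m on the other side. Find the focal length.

Real image ⇒ d_i = +1.27 m.
1/f = 1/d_o + 1/d_i = 1/(0.322) + 1/(1.27) = 3.893, so f = 0.257 m.
Since f is positive, the lens is converging.

f = 0.257 m (converging)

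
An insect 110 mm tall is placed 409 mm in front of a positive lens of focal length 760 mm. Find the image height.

238 mm

1/d_i = 1/f − 1/d_o = 1/(760.0) − 1/(409) = -0.001129, so d_i = -885.6 mm.
m = −d_i/d_o = +2.165.
|h_i| = |m|·h_o = 2.165 × 110 = 238 mm. The image is virtual, upright and enlarged, on the same side as the object.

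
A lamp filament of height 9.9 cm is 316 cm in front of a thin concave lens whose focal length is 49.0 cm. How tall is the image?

1.33 cm

For a concave lens, f = -49.0 cm.
1/d_i = 1/f − 1/d_o = 1/(-49.00) − 1/(316) = -0.02357, so d_i = -42.42 cm.
m = −d_i/d_o = +0.1342.
|h_i| = |m|·h_o = 0.1342 × 9.9 = 1.33 cm. The image is virtual, upright and reduced, on the same side as the object.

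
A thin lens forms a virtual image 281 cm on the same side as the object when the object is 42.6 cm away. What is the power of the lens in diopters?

P = +1.99 D

Virtual image ⇒ d_i = −281 cm.
1/f = 1/d_o + 1/d_i = 1/(42.6) + 1/(-281) = 0.01992 cm⁻¹.
f = 50.21 cm = 0.5021 m, so P = 1/f = +1.99 D.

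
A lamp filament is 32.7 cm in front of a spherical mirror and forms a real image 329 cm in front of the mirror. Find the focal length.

Real image ⇒ d_i = +329 cm.
1/f = 1/d_o + 1/d_i = 1/(32.7) + 1/(329) = 0.03362, so f = 29.7 cm.
Since f is positive, the spherical mirror is concave.

f = 29.7 cm (concave)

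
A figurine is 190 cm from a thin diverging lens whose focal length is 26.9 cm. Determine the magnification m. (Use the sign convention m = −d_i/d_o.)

For a diverging lens, f = -26.9 cm.
1/d_i = 1/f − 1/d_o = 1/(-26.90) − 1/(190) = -0.04244, so d_i = -23.56 cm.
m = −d_i/d_o = −(-23.56)/(190) = +0.124.
The image is virtual, upright and reduced, on the same side as the object.

m = +0.124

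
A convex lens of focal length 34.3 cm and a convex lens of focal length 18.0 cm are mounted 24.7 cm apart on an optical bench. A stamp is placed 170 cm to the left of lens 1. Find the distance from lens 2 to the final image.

9.07 cm

Lens 1: 1/d_i1 = 1/f₁ − 1/d_o1 = 1/(34.3) − 1/(170) = 0.02327, so d_i1 = 42.97 cm.
The intermediate image is 42.97 cm to the right of lens 1, which lies 18.27 cm to the right of lens 2 — a virtual object — so d_o2 = −18.27 cm.
Lens 2: 1/d_i2 = 1/f₂ − 1/d_o2 = 1/(18.0) − 1/(-18.27) = 0.1103, so d_i2 = 9.07 cm.
The final image is real, 9.07 cm to the right of lens 2 (overall magnification ≈ -0.13).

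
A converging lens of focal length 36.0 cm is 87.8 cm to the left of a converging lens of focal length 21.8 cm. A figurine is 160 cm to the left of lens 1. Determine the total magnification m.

Lens 1: 1/d_i1 = 1/(36.0) − 1/(160) = 0.02153, so d_i1 = 46.45 cm; m₁ = −d_i1/d_o1 = -0.2903.
d_o2 = 87.8 − (46.45) = 41.35 cm.
Lens 2: 1/d_i2 = 1/(21.8) − 1/(41.35) = 0.02169, so d_i2 = 46.11 cm; m₂ = −d_i2/d_o2 = -1.115.
m = m₁·m₂ = (-0.2903)(-1.115) = +0.324.

m = +0.324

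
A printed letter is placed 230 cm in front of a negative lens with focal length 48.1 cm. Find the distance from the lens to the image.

39.8 cm

For a negative lens, f = -48.1 cm.
Thin-lens equation: 1/q = 1/f − 1/p = 1/(-48.10) − 1/(230) = -0.02079 − 0.004348 = -0.02514, so q = -39.8 cm.
The image is virtual, upright and reduced, on the same side as the object.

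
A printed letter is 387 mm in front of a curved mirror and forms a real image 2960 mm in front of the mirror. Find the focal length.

Real image ⇒ d_i = +2960 mm.
1/f = 1/d_o + 1/d_i = 1/(387) + 1/(2960) = 0.002922, so f = 342 mm.
Since f is positive, the curved mirror is concave.

f = 342 mm (concave)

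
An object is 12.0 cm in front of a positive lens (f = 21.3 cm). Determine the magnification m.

m = +2.29

1/d_i = 1/f − 1/d_o = 1/(21.30) − 1/(12.0) = -0.03638, so d_i = -27.48 cm.
m = −d_i/d_o = −(-27.48)/(12.0) = +2.29.
The image is virtual, upright and enlarged, on the same side as the object.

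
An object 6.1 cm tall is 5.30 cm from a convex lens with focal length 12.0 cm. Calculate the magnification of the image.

m = +1.79

1/d_i = 1/f − 1/d_o = 1/(12.00) − 1/(5.30) = -0.1053, so d_i = -9.493 cm.
m = −d_i/d_o = −(-9.493)/(5.30) = +1.79.
The image is virtual, upright and enlarged, on the same side as the object.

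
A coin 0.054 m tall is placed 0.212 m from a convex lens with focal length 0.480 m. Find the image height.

1/d_i = 1/f − 1/d_o = 1/(0.4800) − 1/(0.212) = -2.634, so d_i = -0.3797 m.
m = −d_i/d_o = +1.791.
|h_i| = |m|·h_o = 1.791 × 0.054 = 0.0967 m. The image is virtual, upright and enlarged, on the same side as the object.

0.0967 m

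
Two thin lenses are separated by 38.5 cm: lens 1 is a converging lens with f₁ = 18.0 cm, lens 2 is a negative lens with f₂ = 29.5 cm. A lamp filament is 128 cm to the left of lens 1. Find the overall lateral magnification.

Lens 1: 1/d_i1 = 1/(18.0) − 1/(128) = 0.04774, so d_i1 = 20.95 cm; m₁ = −d_i1/d_o1 = -0.1637.
d_o2 = 38.5 − (20.95) = 17.55 cm.
f₂ = −29.5 cm (diverging).
Lens 2: 1/d_i2 = 1/(-29.5) − 1/(17.55) = -0.09088, so d_i2 = -11.00 cm; m₂ = −d_i2/d_o2 = +0.6270.
m = m₁·m₂ = (-0.1637)(+0.6270) = -0.103.

m = -0.103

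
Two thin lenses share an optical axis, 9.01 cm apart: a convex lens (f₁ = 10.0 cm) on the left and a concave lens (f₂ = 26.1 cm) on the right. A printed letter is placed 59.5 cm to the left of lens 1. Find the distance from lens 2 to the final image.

3.40 cm

Lens 1: 1/d_i1 = 1/f₁ − 1/d_o1 = 1/(10.0) − 1/(59.5) = 0.08319, so d_i1 = 12.02 cm.
The intermediate image is 12.02 cm to the right of lens 1, which lies 3.010 cm to the right of lens 2 — a virtual object — so d_o2 = −3.010 cm.
Lens 2 is diverging, so f₂ = −26.1 cm.
Lens 2: 1/d_i2 = 1/f₂ − 1/d_o2 = 1/(-26.1) − 1/(-3.010) = 0.2939, so d_i2 = 3.40 cm.
The final image is real, 3.40 cm to the right of lens 2 (overall magnification ≈ -0.23).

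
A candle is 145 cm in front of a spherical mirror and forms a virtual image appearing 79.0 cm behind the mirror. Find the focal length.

Virtual image ⇒ d_i = −79.0 cm.
1/f = 1/d_o + 1/d_i = 1/(145) + 1/(-79.0) = -0.005762, so f = -174 cm.
Since f is negative, the spherical mirror is convex.

f = -174 cm (convex)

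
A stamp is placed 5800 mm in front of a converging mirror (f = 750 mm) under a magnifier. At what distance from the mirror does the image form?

Mirror equation: 1/d_i = 1/f − 1/d_o = 1/(750.0) − 1/(5800) = 0.001333 − 0.0001724 = 0.001161, so d_i = 861 mm.
The image is real, inverted and reduced, in front of the mirror.

861 mm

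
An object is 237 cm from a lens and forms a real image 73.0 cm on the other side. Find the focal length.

f = 55.8 cm (converging)

Real image ⇒ d_i = +73.0 cm.
1/f = 1/d_o + 1/d_i = 1/(237) + 1/(73.0) = 0.01792, so f = 55.8 cm.
Since f is positive, the lens is converging.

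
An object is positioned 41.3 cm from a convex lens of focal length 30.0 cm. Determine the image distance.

110 cm

Thin-lens equation: 1/s_i = 1/f − 1/s_o = 1/(30.00) − 1/(41.3) = 0.03333 − 0.02421 = 0.009120, so s_i = 110 cm.
The image is real, inverted and enlarged, on the far side of the lens.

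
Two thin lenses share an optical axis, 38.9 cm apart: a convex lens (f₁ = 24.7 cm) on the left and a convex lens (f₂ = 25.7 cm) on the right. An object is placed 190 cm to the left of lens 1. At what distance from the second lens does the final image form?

17.8 cm

Lens 1: 1/d_i1 = 1/f₁ − 1/d_o1 = 1/(24.7) − 1/(190) = 0.03522, so d_i1 = 28.39 cm.
The intermediate image is 28.39 cm to the right of lens 1, which is 38.9 − (28.39) = 10.51 cm to the left of lens 2, so d_o2 = +10.51 cm.
Lens 2: 1/d_i2 = 1/f₂ − 1/d_o2 = 1/(25.7) − 1/(10.51) = -0.05624, so d_i2 = -17.8 cm.
The final image is virtual, 17.8 cm to the left of lens 2 (overall magnification ≈ -0.25).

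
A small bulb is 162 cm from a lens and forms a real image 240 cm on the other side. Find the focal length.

f = 96.7 cm (converging)

Real image ⇒ d_i = +240 cm.
1/f = 1/d_o + 1/d_i = 1/(162) + 1/(240) = 0.01034, so f = 96.7 cm.
Since f is positive, the lens is converging.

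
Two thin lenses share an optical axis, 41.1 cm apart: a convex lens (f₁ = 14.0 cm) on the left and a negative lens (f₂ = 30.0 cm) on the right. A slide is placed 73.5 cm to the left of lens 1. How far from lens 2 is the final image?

Lens 1: 1/d_i1 = 1/f₁ − 1/d_o1 = 1/(14.0) − 1/(73.5) = 0.05782, so d_i1 = 17.29 cm.
The intermediate image is 17.29 cm to the right of lens 1, which is 41.1 − (17.29) = 23.81 cm to the left of lens 2, so d_o2 = +23.81 cm.
Lens 2 is diverging, so f₂ = −30.0 cm.
Lens 2: 1/d_i2 = 1/f₂ − 1/d_o2 = 1/(-30.0) − 1/(23.81) = -0.07533, so d_i2 = -13.3 cm.
The final image is virtual, 13.3 cm to the left of lens 2 (overall magnification ≈ -0.13).

13.3 cm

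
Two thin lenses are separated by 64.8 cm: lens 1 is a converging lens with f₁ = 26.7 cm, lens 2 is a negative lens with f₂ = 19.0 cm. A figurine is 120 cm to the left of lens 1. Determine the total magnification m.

m = -0.110

Lens 1: 1/d_i1 = 1/(26.7) − 1/(120) = 0.02912, so d_i1 = 34.34 cm; m₁ = −d_i1/d_o1 = -0.2862.
d_o2 = 64.8 − (34.34) = 30.46 cm.
f₂ = −19.0 cm (diverging).
Lens 2: 1/d_i2 = 1/(-19.0) − 1/(30.46) = -0.08546, so d_i2 = -11.70 cm; m₂ = −d_i2/d_o2 = +0.3841.
m = m₁·m₂ = (-0.2862)(+0.3841) = -0.110.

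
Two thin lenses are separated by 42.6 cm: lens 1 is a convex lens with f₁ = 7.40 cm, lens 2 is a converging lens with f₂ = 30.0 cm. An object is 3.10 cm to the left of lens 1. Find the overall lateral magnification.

Lens 1: 1/d_i1 = 1/(7.40) − 1/(3.10) = -0.1874, so d_i1 = -5.335 cm; m₁ = −d_i1/d_o1 = +1.721.
d_o2 = 42.6 − (-5.335) = 47.94 cm.
Lens 2: 1/d_i2 = 1/(30.0) − 1/(47.94) = 0.01247, so d_i2 = 80.17 cm; m₂ = −d_i2/d_o2 = -1.672.
m = m₁·m₂ = (+1.721)(-1.672) = -2.88.

m = -2.88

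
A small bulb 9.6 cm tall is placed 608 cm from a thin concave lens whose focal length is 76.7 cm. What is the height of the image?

For a concave lens, f = -76.7 cm.
1/d_i = 1/f − 1/d_o = 1/(-76.70) − 1/(608) = -0.01468, so d_i = -68.11 cm.
m = −d_i/d_o = +0.1120.
|h_i| = |m|·h_o = 0.1120 × 9.6 = 1.08 cm. The image is virtual, upright and reduced, on the same side as the object.

1.08 cm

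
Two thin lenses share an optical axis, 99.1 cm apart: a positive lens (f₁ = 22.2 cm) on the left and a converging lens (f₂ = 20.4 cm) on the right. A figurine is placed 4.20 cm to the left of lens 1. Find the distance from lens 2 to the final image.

Lens 1: 1/d_i1 = 1/f₁ − 1/d_o1 = 1/(22.2) − 1/(4.20) = -0.1931, so d_i1 = -5.180 cm.
The intermediate image is 5.180 cm to the left of lens 1 (virtual), which is 99.1 − (-5.180) = 104.3 cm to the left of lens 2, so d_o2 = +104.3 cm.
Lens 2: 1/d_i2 = 1/f₂ − 1/d_o2 = 1/(20.4) − 1/(104.3) = 0.03943, so d_i2 = 25.4 cm.
The final image is real, 25.4 cm to the right of lens 2 (overall magnification ≈ -0.30).

25.4 cm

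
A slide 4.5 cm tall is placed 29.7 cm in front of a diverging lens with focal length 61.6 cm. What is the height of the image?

For a diverging lens, f = -61.6 cm.
1/d_i = 1/f − 1/d_o = 1/(-61.60) − 1/(29.7) = -0.04990, so d_i = -20.04 cm.
m = −d_i/d_o = +0.6747.
|h_i| = |m|·h_o = 0.6747 × 4.5 = 3.04 cm. The image is virtual, upright and reduced, on the same side as the object.

3.04 cm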